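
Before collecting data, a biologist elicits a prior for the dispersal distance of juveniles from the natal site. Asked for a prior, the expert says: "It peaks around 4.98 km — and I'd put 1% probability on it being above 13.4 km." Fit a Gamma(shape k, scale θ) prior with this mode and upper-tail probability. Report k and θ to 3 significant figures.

Gamma(k,θ) with k>1 has mode (k−1)θ, so θ = 4.98/(k−1).
Need P(X < 13.4) = 0.99 with θ tied to k this way. Start at k = 2, θ = 4.98: P(X<13.4) ≈ 0.750.
Too low — raise k to concentrate. Iterating converges to k ≈ 5.71.
Then θ = 4.98/(5.71−1) ≈ 1.06.

k ≈ 5.71, θ ≈ 1.06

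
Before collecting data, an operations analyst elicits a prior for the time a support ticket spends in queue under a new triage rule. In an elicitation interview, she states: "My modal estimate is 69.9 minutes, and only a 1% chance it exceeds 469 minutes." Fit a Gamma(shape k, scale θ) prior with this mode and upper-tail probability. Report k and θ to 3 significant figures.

Gamma(k,θ) with k>1 has mode (k−1)θ, so θ = 69.9/(k−1).
Need P(X < 469) = 0.99 with θ tied to k this way. Start at k = 2, θ = 69.9: P(X<469) ≈ 0.991.
Too high — lower k to spread out. Iterating converges to k ≈ 1.99.
Then θ = 69.9/(1.99−1) ≈ 70.9.

k ≈ 1.99, θ ≈ 70.9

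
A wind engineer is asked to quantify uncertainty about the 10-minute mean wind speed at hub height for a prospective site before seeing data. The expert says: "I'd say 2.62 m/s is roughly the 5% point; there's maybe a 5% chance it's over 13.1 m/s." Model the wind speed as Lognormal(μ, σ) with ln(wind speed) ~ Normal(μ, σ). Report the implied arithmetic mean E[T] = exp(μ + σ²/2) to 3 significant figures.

If T ~ Lognormal(μ,σ) then ln T ~ Normal(μ,σ), so the p-quantile of ln T is μ + z_p·σ.
ln(2.62) = 0.9632 and ln(13.1) = 2.573; z_{0.05} = -1.645, z_{0.95} = 1.645.
σ = (2.573 − 0.9632)/(1.645 − (-1.645)) = 0.489.
μ = 0.9632 − (-1.645)·0.489 = 1.768.
E[T] = exp(μ + σ²/2) = exp(1.768 + 0.1197) = 6.6 m/s.

E[T] ≈ 6.6 m/s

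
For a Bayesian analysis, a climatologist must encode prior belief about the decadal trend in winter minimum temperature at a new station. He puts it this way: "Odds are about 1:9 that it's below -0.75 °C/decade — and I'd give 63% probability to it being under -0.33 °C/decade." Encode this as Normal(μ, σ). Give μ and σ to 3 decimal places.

μ = -0.416, σ = 0.260

For Normal(μ,σ), the p-quantile is μ + z_p·σ. Here z_{0.1} = -1.282, z_{0.63} = 0.3319.
So -0.75 = μ − 1.282σ and -0.33 = μ + 0.3319σ.
Subtracting: σ = (-0.33 − -0.75)/(0.3319 − (-1.282)) = 0.260.
Then μ = -0.75 − (-1.282)·0.260 = -0.416.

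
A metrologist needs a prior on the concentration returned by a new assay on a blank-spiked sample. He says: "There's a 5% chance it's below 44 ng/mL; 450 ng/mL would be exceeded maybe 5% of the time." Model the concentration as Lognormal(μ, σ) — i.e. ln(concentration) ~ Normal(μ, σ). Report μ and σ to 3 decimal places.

If T ~ Lognormal(μ,σ) then ln T ~ Normal(μ,σ), so the p-quantile of ln T is μ + z_p·σ.
ln(44) = 3.784 and ln(450) = 6.109; z_{0.05} = -1.645, z_{0.95} = 1.645.
σ = (6.109 − 3.784)/(1.645 − (-1.645)) = 0.707.
μ = 3.784 − (-1.645)·0.707 = 4.947.

μ ≈ 4.947, σ ≈ 0.707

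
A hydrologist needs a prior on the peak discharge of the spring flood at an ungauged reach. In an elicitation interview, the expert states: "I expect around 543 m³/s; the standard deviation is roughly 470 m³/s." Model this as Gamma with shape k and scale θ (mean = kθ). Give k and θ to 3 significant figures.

k ≈ 1.33, θ ≈ 407

For Gamma(k, scale θ): mean = kθ, variance = kθ², so CV = 1/√k.
CV = SD/mean = 470/543 = 0.8656, hence k = 1/CV² = 1.33.
Then θ = mean/k = 543/1.33 = 407.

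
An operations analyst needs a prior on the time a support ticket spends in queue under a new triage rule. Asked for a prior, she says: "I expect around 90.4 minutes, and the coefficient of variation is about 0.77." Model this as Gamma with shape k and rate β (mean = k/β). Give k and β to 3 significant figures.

k ≈ 1.69, β ≈ 0.0187

For Gamma(k, rate β): mean = k/β, variance = k/β², so CV = 1/√k.
CV = 0.77, hence k = 1/CV² = 1.69.
Then β = k/mean = 1.69/90.4 = 0.0187.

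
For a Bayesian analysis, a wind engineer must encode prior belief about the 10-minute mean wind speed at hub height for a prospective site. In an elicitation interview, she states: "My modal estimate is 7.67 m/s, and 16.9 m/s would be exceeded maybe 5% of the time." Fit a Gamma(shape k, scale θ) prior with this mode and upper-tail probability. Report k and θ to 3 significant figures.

Gamma(k,θ) with k>1 has mode (k−1)θ, so θ = 7.67/(k−1).
Need P(X < 16.9) = 0.95 with θ tied to k this way. Start at k = 2, θ = 7.67: P(X<16.9) ≈ 0.646.
Too low — raise k to concentrate. Iterating converges to k ≈ 5.41.
Then θ = 7.67/(5.41−1) ≈ 1.74.

k ≈ 5.41, θ ≈ 1.74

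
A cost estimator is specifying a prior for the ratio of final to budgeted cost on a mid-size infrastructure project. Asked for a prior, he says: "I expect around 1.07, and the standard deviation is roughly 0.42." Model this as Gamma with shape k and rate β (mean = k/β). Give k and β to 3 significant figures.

For Gamma(k, rate β): mean = k/β, variance = k/β², so CV = 1/√k.
CV = SD/mean = 0.42/1.07 = 0.3925, hence k = 1/CV² = 6.49.
Then β = k/mean = 6.49/1.07 = 6.07.

k ≈ 6.49, β ≈ 6.07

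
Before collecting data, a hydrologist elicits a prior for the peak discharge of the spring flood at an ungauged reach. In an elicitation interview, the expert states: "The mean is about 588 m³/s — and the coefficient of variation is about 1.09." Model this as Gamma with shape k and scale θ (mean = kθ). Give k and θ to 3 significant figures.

k ≈ 0.842, θ ≈ 699

For Gamma(k, scale θ): mean = kθ, variance = kθ², so CV = 1/√k.
CV = 1.09, hence k = 1/CV² = 0.842.
Then θ = mean/k = 588/0.842 = 699.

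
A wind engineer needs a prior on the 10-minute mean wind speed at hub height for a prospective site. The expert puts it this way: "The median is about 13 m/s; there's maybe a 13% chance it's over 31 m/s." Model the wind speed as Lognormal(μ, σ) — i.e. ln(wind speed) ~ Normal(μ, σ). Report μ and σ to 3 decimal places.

If T ~ Lognormal(μ,σ) then ln T ~ Normal(μ,σ), so the p-quantile of ln T is μ + z_p·σ.
ln(13) = 2.565 and ln(31) = 3.434; z_{0.5} = 0, z_{0.87} = 1.126.
σ = (3.434 − 2.565)/(1.126 − (0)) = 0.772.
μ = 2.565 − (0)·0.772 = 2.565.

μ ≈ 2.565, σ ≈ 0.772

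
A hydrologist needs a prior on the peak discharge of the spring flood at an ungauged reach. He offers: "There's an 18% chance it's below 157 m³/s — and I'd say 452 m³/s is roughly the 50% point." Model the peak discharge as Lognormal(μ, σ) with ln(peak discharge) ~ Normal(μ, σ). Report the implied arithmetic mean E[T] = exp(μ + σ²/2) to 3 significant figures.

E[T] ≈ 881 m³/s

If T ~ Lognormal(μ,σ) then ln T ~ Normal(μ,σ), so the p-quantile of ln T is μ + z_p·σ.
ln(157) = 5.056 and ln(452) = 6.114; z_{0.18} = -0.9154, z_{0.5} = 0.
σ = (6.114 − 5.056)/(0 − (-0.9154)) = 1.155.
μ = 5.056 − (-0.9154)·1.155 = 6.114.
E[T] = exp(μ + σ²/2) = exp(6.114 + 0.6673) = 881 m³/s.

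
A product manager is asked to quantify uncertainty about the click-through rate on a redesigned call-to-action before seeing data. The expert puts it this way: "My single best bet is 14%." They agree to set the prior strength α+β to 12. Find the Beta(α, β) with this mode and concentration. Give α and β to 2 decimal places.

For α,β > 1 the Beta mode is (α−1)/(α+β−2). With α+β = 12, the mode is (α−1)/10.
Set (α−1)/10 = 0.14 → α = 1 + 0.14·10 = 2.40.
β = 12 − α = 9.60.

α = 2.40, β = 9.60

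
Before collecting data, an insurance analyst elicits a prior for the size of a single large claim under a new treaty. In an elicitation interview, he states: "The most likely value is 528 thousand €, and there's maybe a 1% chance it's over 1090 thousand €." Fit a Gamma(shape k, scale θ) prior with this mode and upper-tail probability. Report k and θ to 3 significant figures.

Gamma(k,θ) with k>1 has mode (k−1)θ, so θ = 528/(k−1).
Need P(X < 1090) = 0.99 with θ tied to k this way. Start at k = 2, θ = 528: P(X<1090) ≈ 0.611.
Too low — raise k to concentrate. Iterating converges to k ≈ 10.3.
Then θ = 528/(10.3−1) ≈ 56.8.

k ≈ 10.3, θ ≈ 56.8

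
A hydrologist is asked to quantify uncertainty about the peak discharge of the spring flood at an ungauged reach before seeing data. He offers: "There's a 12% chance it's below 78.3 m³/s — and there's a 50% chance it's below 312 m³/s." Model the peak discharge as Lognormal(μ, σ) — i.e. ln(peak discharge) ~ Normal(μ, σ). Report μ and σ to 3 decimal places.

If T ~ Lognormal(μ,σ) then ln T ~ Normal(μ,σ), so the p-quantile of ln T is μ + z_p·σ.
ln(78.3) = 4.361 and ln(312) = 5.743; z_{0.12} = -1.175, z_{0.5} = 0.
σ = (5.743 − 4.361)/(0 − (-1.175)) = 1.177.
μ = 4.361 − (-1.175)·1.177 = 5.743.

μ ≈ 5.743, σ ≈ 1.177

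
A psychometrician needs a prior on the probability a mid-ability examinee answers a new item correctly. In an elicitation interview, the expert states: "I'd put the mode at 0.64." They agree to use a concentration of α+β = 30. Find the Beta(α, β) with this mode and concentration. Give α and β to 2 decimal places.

For α,β > 1 the Beta mode is (α−1)/(α+β−2). With α+β = 30, the mode is (α−1)/28.
Set (α−1)/28 = 0.64 → α = 1 + 0.64·28 = 18.92.
β = 30 − α = 11.08.

α = 18.92, β = 11.08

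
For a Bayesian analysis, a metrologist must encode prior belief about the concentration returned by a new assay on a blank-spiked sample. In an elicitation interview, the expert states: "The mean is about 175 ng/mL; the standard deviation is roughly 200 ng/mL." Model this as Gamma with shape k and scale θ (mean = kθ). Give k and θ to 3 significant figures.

k ≈ 0.766, θ ≈ 229

For Gamma(k, scale θ): mean = kθ, variance = kθ², so CV = 1/√k.
CV = SD/mean = 200/175 = 1.143, hence k = 1/CV² = 0.766.
Then θ = mean/k = 175/0.766 = 229.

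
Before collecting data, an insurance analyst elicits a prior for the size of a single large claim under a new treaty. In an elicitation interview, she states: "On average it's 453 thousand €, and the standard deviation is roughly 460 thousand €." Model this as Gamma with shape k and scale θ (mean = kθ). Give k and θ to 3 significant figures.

For Gamma(k, scale θ): mean = kθ, variance = kθ², so CV = 1/√k.
CV = SD/mean = 460/453 = 1.015, hence k = 1/CV² = 0.97.
Then θ = mean/k = 453/0.97 = 467.

k ≈ 0.97, θ ≈ 467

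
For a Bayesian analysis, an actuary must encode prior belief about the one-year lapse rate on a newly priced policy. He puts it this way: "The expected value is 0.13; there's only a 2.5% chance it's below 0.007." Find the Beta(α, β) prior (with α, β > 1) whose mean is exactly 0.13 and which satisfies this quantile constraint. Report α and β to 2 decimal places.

With mean 0.13 fixed, write α = 0.13s, β = 0.87s where s = α+β.
Need P(θ < 0.007) = 0.025 under Beta(0.13s, 0.87s). Normal approximation: (q−m)/√(m(1−m)/s) ≈ z_{0.025} = -1.96, so s ≈ 0.13·0.87·(-1.96)²/(0.007−0.13)² = 28.7.
At s = 28.7: P(θ<0.007) ≈ 0.000. Adjusting to match 0.025 gives s ≈ 9.64.
So α = 0.13·9.64 ≈ 1.25, β = 0.87·9.64 ≈ 8.38.

α ≈ 1.25, β ≈ 8.38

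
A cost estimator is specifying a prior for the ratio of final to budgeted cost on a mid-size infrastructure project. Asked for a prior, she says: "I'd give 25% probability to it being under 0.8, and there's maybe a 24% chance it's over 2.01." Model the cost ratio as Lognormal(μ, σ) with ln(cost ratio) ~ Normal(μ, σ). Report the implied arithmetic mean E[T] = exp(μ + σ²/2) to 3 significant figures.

E[T] ≈ 1.57

If T ~ Lognormal(μ,σ) then ln T ~ Normal(μ,σ), so the p-quantile of ln T is μ + z_p·σ.
ln(0.8) = -0.2231 and ln(2.01) = 0.6981; z_{0.25} = -0.6745, z_{0.76} = 0.7063.
σ = (0.6981 − -0.2231)/(0.7063 − (-0.6745)) = 0.667.
μ = -0.2231 − (-0.6745)·0.667 = 0.227.
E[T] = exp(μ + σ²/2) = exp(0.227 + 0.2226) = 1.57.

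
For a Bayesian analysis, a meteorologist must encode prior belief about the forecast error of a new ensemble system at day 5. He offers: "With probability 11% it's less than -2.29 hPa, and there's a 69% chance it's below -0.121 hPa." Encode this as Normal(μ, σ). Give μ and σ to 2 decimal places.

The p-quantile of Normal(μ,σ) is μ + z_p·σ, with z_{0.11} = -1.227 and z_{0.69} = 0.4959.
Eliminate σ: μ = (z₂·x₁ − z₁·x₂)/(z₂ − z₁) = (0.4959·-2.29 − (-1.227)·-0.121)/1.722 = -0.75.
Then σ = (x₂ − x₁)/(z₂ − z₁) = (-0.121 − -2.29)/1.722 = 1.26.

μ = -0.75, σ = 1.26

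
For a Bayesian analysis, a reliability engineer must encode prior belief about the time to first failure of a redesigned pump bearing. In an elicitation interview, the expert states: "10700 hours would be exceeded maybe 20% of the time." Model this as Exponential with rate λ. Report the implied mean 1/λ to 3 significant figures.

P(T > 10700.0) = e^(−λ·10700.0) = 0.2, so λ = −ln(0.2)/10700.0 = 0.00015.
Mean = 1/λ = 6650 hours.

mean ≈ 6650 hours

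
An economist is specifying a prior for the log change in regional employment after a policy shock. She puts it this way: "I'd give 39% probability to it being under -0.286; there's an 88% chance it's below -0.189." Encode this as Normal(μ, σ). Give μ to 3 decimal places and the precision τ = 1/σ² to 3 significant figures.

The p-quantile of Normal(μ,σ) is μ + z_p·σ, with z_{0.39} = -0.2793 and z_{0.88} = 1.175.
Eliminate σ: μ = (z₂·x₁ − z₁·x₂)/(z₂ − z₁) = (1.175·-0.286 − (-0.2793)·-0.189)/1.454 = -0.267.
Then σ = (x₂ − x₁)/(z₂ − z₁) = (-0.189 − -0.286)/1.454 = 0.067.
Precision τ = 1/σ² = 1/0.0667² = 225.

μ = -0.267, τ = 225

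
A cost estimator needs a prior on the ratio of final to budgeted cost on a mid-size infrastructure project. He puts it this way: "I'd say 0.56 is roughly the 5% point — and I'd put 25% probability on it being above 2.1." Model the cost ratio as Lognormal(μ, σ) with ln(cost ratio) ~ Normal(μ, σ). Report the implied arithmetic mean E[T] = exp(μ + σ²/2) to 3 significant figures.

E[T] ≈ 1.68

If T ~ Lognormal(μ,σ) then ln T ~ Normal(μ,σ), so the p-quantile of ln T is μ + z_p·σ.
ln(0.56) = -0.5798 and ln(2.1) = 0.7419; z_{0.05} = -1.645, z_{0.75} = 0.6745.
σ = (0.7419 − -0.5798)/(0.6745 − (-1.645)) = 0.570.
μ = -0.5798 − (-1.645)·0.570 = 0.358.
E[T] = exp(μ + σ²/2) = exp(0.358 + 0.1624) = 1.68.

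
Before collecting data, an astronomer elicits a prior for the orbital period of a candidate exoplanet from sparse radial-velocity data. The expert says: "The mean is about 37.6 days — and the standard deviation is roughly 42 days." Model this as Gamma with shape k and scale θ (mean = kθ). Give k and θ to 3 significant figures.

For Gamma(k, scale θ): mean = kθ, variance = kθ², so CV = 1/√k.
CV = SD/mean = 42/37.6 = 1.117, hence k = 1/CV² = 0.801.
Then θ = mean/k = 37.6/0.801 = 46.9.

k ≈ 0.801, θ ≈ 46.9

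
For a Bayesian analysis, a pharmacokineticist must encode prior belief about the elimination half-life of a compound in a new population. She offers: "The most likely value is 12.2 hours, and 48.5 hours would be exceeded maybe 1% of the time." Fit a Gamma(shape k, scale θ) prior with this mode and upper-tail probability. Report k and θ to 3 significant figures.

Gamma(k,θ) with k>1 has mode (k−1)θ, so θ = 12.2/(k−1).
Need P(X < 48.5) = 0.99 with θ tied to k this way. Start at k = 2, θ = 12.2: P(X<48.5) ≈ 0.907.
Too low — raise k to concentrate. Iterating converges to k ≈ 3.2.
Then θ = 12.2/(3.2−1) ≈ 5.55.

k ≈ 3.2, θ ≈ 5.55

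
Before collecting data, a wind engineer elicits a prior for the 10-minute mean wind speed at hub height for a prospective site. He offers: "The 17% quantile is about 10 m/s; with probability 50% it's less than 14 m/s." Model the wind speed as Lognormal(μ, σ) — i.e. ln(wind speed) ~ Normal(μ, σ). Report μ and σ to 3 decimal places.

μ ≈ 2.639, σ ≈ 0.353

If T ~ Lognormal(μ,σ) then ln T ~ Normal(μ,σ), so the p-quantile of ln T is μ + z_p·σ.
ln(10) = 2.303 and ln(14) = 2.639; z_{0.17} = -0.9542, z_{0.5} = 0.
σ = (2.639 − 2.303)/(0 − (-0.9542)) = 0.353.
μ = 2.303 − (-0.9542)·0.353 = 2.639.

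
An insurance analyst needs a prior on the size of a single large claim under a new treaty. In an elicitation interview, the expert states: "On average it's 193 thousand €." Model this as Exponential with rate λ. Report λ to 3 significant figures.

Exponential mean = 1/λ, so λ = 1/193.0 = 0.00518.

λ ≈ 0.00518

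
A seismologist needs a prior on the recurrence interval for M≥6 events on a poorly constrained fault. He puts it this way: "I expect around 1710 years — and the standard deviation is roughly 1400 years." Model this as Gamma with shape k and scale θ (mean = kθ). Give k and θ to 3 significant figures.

For Gamma(k, scale θ): mean = kθ, variance = kθ², so CV = 1/√k.
CV = SD/mean = 1400/1710 = 0.8187, hence k = 1/CV² = 1.49.
Then θ = mean/k = 1710/1.49 = 1150.

k ≈ 1.49, θ ≈ 1150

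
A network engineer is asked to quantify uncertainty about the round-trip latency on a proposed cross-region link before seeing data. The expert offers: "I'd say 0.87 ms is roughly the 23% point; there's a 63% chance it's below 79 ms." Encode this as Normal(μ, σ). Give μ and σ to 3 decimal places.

The p-quantile of Normal(μ,σ) is μ + z_p·σ, with z_{0.23} = -0.7388 and z_{0.63} = 0.3319.
Eliminate σ: μ = (z₂·x₁ − z₁·x₂)/(z₂ − z₁) = (0.3319·0.87 − (-0.7388)·79)/1.071 = 54.784.
Then σ = (x₂ − x₁)/(z₂ − z₁) = (79 − 0.87)/1.071 = 72.971.

μ = 54.784, σ = 72.971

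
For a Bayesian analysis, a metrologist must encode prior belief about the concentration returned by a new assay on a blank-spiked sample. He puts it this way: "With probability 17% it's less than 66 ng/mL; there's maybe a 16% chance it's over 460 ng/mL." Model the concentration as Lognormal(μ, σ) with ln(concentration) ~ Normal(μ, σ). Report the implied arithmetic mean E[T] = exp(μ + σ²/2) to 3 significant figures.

E[T] ≈ 281 ng/mL

If T ~ Lognormal(μ,σ) then ln T ~ Normal(μ,σ), so the p-quantile of ln T is μ + z_p·σ.
ln(66) = 4.19 and ln(460) = 6.131; z_{0.17} = -0.9542, z_{0.84} = 0.9945.
σ = (6.131 − 4.19)/(0.9945 − (-0.9542)) = 0.996.
μ = 4.19 − (-0.9542)·0.996 = 5.140.
E[T] = exp(μ + σ²/2) = exp(5.140 + 0.4964) = 281 ng/mL.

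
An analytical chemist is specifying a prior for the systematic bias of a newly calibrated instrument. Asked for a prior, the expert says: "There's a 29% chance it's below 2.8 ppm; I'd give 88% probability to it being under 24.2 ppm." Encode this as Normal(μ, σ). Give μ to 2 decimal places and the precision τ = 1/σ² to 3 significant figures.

For Normal(μ,σ), the p-quantile is μ + z_p·σ. Here z_{0.29} = -0.5534, z_{0.88} = 1.175.
So 2.8 = μ − 0.5534σ and 24.2 = μ + 1.175σ.
Subtracting: σ = (24.2 − 2.8)/(1.175 − (-0.5534)) = 12.38.
Then μ = 2.8 − (-0.5534)·12.38 = 9.65.
Precision τ = 1/σ² = 1/12.38² = 0.00652.

μ = 9.65, τ = 0.00652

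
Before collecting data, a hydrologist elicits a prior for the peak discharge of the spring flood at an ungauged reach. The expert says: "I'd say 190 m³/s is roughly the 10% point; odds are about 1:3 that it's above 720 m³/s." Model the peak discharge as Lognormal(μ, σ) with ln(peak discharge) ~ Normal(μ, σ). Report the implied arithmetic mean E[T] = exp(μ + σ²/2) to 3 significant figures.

E[T] ≈ 574 m³/s

If T ~ Lognormal(μ,σ) then ln T ~ Normal(μ,σ), so the p-quantile of ln T is μ + z_p·σ.
ln(190) = 5.247 and ln(720) = 6.579; z_{0.1} = -1.282, z_{0.75} = 0.6745.
σ = (6.579 − 5.247)/(0.6745 − (-1.282)) = 0.681.
μ = 5.247 − (-1.282)·0.681 = 6.120.
E[T] = exp(μ + σ²/2) = exp(6.120 + 0.2319) = 574 m³/s.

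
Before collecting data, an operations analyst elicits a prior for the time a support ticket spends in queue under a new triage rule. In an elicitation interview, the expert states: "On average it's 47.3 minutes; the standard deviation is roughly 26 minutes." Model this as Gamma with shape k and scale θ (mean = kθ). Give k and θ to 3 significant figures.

k ≈ 3.31, θ ≈ 14.3

For Gamma(k, scale θ): mean = kθ, variance = kθ², so CV = 1/√k.
CV = SD/mean = 26/47.3 = 0.5497, hence k = 1/CV² = 3.31.
Then θ = mean/k = 47.3/3.31 = 14.3.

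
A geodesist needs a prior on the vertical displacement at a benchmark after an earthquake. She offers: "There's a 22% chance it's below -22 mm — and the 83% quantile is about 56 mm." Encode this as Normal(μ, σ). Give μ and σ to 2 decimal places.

μ = 12.89, σ = 45.18

For Normal(μ,σ), the p-quantile is μ + z_p·σ. Here z_{0.22} = -0.7722, z_{0.83} = 0.9542.
So -22 = μ − 0.7722σ and 56 = μ + 0.9542σ.
Subtracting: σ = (56 − -22)/(0.9542 − (-0.7722)) = 45.18.
Then μ = -22 − (-0.7722)·45.18 = 12.89.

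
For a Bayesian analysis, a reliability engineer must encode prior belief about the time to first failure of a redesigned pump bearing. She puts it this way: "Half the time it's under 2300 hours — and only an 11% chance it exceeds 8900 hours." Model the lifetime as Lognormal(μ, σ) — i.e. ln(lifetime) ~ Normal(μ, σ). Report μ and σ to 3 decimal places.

If T ~ Lognormal(μ,σ) then ln T ~ Normal(μ,σ), so the p-quantile of ln T is μ + z_p·σ.
ln(2300) = 7.741 and ln(8900) = 9.094; z_{0.5} = 0, z_{0.89} = 1.227.
σ = (9.094 − 7.741)/(1.227 − (0)) = 1.103.
μ = 7.741 − (0)·1.103 = 7.741.

μ ≈ 7.741, σ ≈ 1.103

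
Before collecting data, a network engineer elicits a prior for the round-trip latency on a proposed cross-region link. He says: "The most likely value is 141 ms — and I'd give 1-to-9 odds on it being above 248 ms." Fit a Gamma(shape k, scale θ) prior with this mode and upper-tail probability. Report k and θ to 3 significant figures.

Gamma(k,θ) with k>1 has mode (k−1)θ, so θ = 141/(k−1).
Need P(X < 248) = 0.9 with θ tied to k this way. Start at k = 2, θ = 141: P(X<248) ≈ 0.525.
Too low — raise k to concentrate. Iterating converges to k ≈ 6.96.
Then θ = 141/(6.96−1) ≈ 23.7.

k ≈ 6.96, θ ≈ 23.7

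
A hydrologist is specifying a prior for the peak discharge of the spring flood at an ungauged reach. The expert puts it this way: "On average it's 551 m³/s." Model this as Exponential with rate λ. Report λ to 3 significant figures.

λ ≈ 0.00181

Exponential mean = 1/λ, so λ = 1/551.0 = 0.00181.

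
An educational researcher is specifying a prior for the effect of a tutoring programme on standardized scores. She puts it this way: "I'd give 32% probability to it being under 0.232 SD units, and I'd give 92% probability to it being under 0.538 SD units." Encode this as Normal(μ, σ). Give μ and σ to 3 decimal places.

The p-quantile of Normal(μ,σ) is μ + z_p·σ, with z_{0.32} = -0.4677 and z_{0.92} = 1.405.
Eliminate σ: μ = (z₂·x₁ − z₁·x₂)/(z₂ − z₁) = (1.405·0.232 − (-0.4677)·0.538)/1.873 = 0.308.
Then σ = (x₂ − x₁)/(z₂ − z₁) = (0.538 − 0.232)/1.873 = 0.163.

μ = 0.308, σ = 0.163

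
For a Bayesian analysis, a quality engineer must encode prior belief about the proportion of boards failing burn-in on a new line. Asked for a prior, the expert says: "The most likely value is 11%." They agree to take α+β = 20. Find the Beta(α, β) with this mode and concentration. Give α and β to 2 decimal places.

α = 2.98, β = 17.02

For α,β > 1 the Beta mode is (α−1)/(α+β−2). With α+β = 20, the mode is (α−1)/18.
Set (α−1)/18 = 0.11 → α = 1 + 0.11·18 = 2.98.
β = 20 − α = 17.02.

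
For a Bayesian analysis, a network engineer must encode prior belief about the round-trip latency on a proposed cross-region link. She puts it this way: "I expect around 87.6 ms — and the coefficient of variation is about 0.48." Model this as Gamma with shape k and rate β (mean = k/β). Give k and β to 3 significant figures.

k ≈ 4.34, β ≈ 0.0495

For Gamma(k, rate β): mean = k/β, variance = k/β², so CV = 1/√k.
CV = 0.48, hence k = 1/CV² = 4.34.
Then β = k/mean = 4.34/87.6 = 0.0495.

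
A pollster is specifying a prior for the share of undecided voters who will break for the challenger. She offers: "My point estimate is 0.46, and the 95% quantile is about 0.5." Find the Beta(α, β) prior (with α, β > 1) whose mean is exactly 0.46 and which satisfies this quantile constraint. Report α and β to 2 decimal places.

α ≈ 193.87, β ≈ 227.58

With mean 0.46 fixed, write α = 0.46s, β = 0.54s where s = α+β.
Need P(θ < 0.5) = 0.95 under Beta(0.46s, 0.54s). Normal approximation: (q−m)/√(m(1−m)/s) ≈ z_{0.95} = 1.64, so s ≈ 0.46·0.54·(1.64)²/(0.5−0.46)² = 420.0.
At s = 420.0: P(θ<0.5) ≈ 0.950. Adjusting to match 0.95 gives s ≈ 421.45.
So α = 0.46·421.45 ≈ 193.87, β = 0.54·421.45 ≈ 227.58.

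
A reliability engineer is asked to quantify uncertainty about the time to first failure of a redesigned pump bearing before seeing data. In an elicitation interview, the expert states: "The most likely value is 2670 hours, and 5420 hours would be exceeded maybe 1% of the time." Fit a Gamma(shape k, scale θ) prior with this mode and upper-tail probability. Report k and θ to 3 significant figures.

Gamma(k,θ) with k>1 has mode (k−1)θ, so θ = 2670/(k−1).
Need P(X < 5420) = 0.99 with θ tied to k this way. Start at k = 2, θ = 2670: P(X<5420) ≈ 0.602.
Too low — raise k to concentrate. Iterating converges to k ≈ 10.8.
Then θ = 2670/(10.8−1) ≈ 273.

k ≈ 10.8, θ ≈ 273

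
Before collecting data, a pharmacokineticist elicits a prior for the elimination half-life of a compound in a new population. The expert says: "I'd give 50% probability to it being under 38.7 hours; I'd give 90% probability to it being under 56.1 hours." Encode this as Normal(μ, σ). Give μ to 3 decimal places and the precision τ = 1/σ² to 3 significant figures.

μ = 38.700, τ = 0.00542

The p-quantile of Normal(μ,σ) is μ + z_p·σ, with z_{0.5} = 0 and z_{0.9} = 1.282.
Eliminate σ: μ = (z₂·x₁ − z₁·x₂)/(z₂ − z₁) = (1.282·38.7 − (0)·56.1)/1.282 = 38.700.
Then σ = (x₂ − x₁)/(z₂ − z₁) = (56.1 − 38.7)/1.282 = 13.577.
Precision τ = 1/σ² = 1/13.58² = 0.00542.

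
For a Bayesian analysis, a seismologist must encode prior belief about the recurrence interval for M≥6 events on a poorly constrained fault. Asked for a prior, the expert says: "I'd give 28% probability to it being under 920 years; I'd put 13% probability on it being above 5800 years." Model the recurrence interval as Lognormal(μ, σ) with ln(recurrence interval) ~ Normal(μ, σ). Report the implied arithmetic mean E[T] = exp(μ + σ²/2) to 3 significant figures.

If T ~ Lognormal(μ,σ) then ln T ~ Normal(μ,σ), so the p-quantile of ln T is μ + z_p·σ.
ln(920) = 6.824 and ln(5800) = 8.666; z_{0.28} = -0.5828, z_{0.87} = 1.126.
σ = (8.666 − 6.824)/(1.126 − (-0.5828)) = 1.077.
μ = 6.824 − (-0.5828)·1.077 = 7.452.
E[T] = exp(μ + σ²/2) = exp(7.452 + 0.5802) = 3080 years.

E[T] ≈ 3080 years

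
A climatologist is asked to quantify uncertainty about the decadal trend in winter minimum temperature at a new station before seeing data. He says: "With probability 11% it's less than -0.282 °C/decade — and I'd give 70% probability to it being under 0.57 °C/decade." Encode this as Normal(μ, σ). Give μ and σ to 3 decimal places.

μ = 0.315, σ = 0.487

The p-quantile of Normal(μ,σ) is μ + z_p·σ, with z_{0.11} = -1.227 and z_{0.7} = 0.5244.
Eliminate σ: μ = (z₂·x₁ − z₁·x₂)/(z₂ − z₁) = (0.5244·-0.282 − (-1.227)·0.57)/1.751 = 0.315.
Then σ = (x₂ − x₁)/(z₂ − z₁) = (0.57 − -0.282)/1.751 = 0.487.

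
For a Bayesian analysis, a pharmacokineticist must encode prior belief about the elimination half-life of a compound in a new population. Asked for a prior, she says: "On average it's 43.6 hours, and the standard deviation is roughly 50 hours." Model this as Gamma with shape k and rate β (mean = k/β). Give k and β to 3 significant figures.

k ≈ 0.76, β ≈ 0.0174

For Gamma(k, rate β): mean = k/β, variance = k/β², so CV = 1/√k.
CV = SD/mean = 50/43.6 = 1.147, hence k = 1/CV² = 0.76.
Then β = k/mean = 0.76/43.6 = 0.0174.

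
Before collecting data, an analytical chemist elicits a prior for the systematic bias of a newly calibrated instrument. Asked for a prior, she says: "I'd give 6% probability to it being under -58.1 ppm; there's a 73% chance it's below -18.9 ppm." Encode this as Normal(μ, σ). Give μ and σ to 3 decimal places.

μ = -29.982, σ = 18.085

The p-quantile of Normal(μ,σ) is μ + z_p·σ, with z_{0.06} = -1.555 and z_{0.73} = 0.6128.
Eliminate σ: μ = (z₂·x₁ − z₁·x₂)/(z₂ − z₁) = (0.6128·-58.1 − (-1.555)·-18.9)/2.168 = -29.982.
Then σ = (x₂ − x₁)/(z₂ − z₁) = (-18.9 − -58.1)/2.168 = 18.085.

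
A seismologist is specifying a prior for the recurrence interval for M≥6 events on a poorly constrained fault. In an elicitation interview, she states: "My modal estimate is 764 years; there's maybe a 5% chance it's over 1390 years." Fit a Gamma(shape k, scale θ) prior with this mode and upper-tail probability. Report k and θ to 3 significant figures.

Gamma(k,θ) with k>1 has mode (k−1)θ, so θ = 764/(k−1).
Need P(X < 1390) = 0.95 with θ tied to k this way. Start at k = 2, θ = 764: P(X<1390) ≈ 0.543.
Too low — raise k to concentrate. Iterating converges to k ≈ 8.78.
Then θ = 764/(8.78−1) ≈ 98.2.

k ≈ 8.78, θ ≈ 98.2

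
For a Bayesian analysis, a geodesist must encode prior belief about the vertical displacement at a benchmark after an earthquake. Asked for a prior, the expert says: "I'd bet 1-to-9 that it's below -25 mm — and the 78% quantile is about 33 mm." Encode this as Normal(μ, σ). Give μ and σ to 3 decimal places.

μ = 11.192, σ = 28.241

For Normal(μ,σ), the p-quantile is μ + z_p·σ. Here z_{0.1} = -1.282, z_{0.78} = 0.7722.
So -25 = μ − 1.282σ and 33 = μ + 0.7722σ.
Subtracting: σ = (33 − -25)/(0.7722 − (-1.282)) = 28.241.
Then μ = -25 − (-1.282)·28.241 = 11.192.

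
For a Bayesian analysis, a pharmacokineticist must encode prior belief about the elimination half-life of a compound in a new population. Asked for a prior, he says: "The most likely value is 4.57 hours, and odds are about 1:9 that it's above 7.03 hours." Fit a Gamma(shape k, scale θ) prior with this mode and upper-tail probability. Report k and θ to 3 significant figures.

Gamma(k,θ) with k>1 has mode (k−1)θ, so θ = 4.57/(k−1).
Need P(X < 7.03) = 0.9 with θ tied to k this way. Start at k = 2, θ = 4.57: P(X<7.03) ≈ 0.455.
Too low — raise k to concentrate. Iterating converges to k ≈ 11.1.
Then θ = 4.57/(11.1−1) ≈ 0.454.

k ≈ 11.1, θ ≈ 0.454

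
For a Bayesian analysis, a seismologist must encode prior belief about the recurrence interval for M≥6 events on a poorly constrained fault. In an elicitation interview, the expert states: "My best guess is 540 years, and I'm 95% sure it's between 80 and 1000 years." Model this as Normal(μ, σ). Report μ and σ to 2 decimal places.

μ = 540.00, σ = 234.70

A symmetric 95% interval runs μ ± z·σ with z = 1.96.
Half-width = 460, so σ = 460/1.96 = 234.70.
μ is the stated best guess, 540.00.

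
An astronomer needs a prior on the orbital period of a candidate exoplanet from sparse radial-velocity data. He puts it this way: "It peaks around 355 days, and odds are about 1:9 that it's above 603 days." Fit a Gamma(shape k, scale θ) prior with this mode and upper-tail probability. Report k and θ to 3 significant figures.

Gamma(k,θ) with k>1 has mode (k−1)θ, so θ = 355/(k−1).
Need P(X < 603) = 0.9 with θ tied to k this way. Start at k = 2, θ = 355: P(X<603) ≈ 0.506.
Too low — raise k to concentrate. Iterating converges to k ≈ 7.74.
Then θ = 355/(7.74−1) ≈ 52.6.

k ≈ 7.74, θ ≈ 52.6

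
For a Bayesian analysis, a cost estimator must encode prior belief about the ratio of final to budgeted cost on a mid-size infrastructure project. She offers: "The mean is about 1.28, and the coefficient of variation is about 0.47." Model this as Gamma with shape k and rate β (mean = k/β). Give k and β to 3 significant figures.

For Gamma(k, rate β): mean = k/β, variance = k/β², so CV = 1/√k.
CV = 0.47, hence k = 1/CV² = 4.53.
Then β = k/mean = 4.53/1.28 = 3.54.

k ≈ 4.53, β ≈ 3.54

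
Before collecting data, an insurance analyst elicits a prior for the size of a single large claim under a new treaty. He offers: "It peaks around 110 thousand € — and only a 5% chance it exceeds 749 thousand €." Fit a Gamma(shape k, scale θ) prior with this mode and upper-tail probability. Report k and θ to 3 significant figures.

Gamma(k,θ) with k>1 has mode (k−1)θ, so θ = 110/(k−1).
Need P(X < 749) = 0.95 with θ tied to k this way. Start at k = 2, θ = 110: P(X<749) ≈ 0.991.
Too high — lower k to spread out. Iterating converges to k ≈ 1.6.
Then θ = 110/(1.6−1) ≈ 184.

k ≈ 1.6, θ ≈ 184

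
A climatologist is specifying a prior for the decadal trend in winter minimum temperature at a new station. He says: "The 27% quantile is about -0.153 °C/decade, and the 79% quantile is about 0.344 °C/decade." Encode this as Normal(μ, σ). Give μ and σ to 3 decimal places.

For Normal(μ,σ), the p-quantile is μ + z_p·σ. Here z_{0.27} = -0.6128, z_{0.79} = 0.8064.
So -0.153 = μ − 0.6128σ and 0.344 = μ + 0.8064σ.
Subtracting: σ = (0.344 − -0.153)/(0.8064 − (-0.6128)) = 0.350.
Then μ = -0.153 − (-0.6128)·0.350 = 0.062.

μ = 0.062, σ = 0.350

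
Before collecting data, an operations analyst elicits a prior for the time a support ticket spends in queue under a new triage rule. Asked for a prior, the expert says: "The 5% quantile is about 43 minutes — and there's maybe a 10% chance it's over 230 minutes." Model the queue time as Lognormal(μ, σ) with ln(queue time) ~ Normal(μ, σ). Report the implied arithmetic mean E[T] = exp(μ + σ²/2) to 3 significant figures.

E[T] ≈ 130 minutes

If T ~ Lognormal(μ,σ) then ln T ~ Normal(μ,σ), so the p-quantile of ln T is μ + z_p·σ.
ln(43) = 3.761 and ln(230) = 5.438; z_{0.05} = -1.645, z_{0.9} = 1.282.
σ = (5.438 − 3.761)/(1.282 − (-1.645)) = 0.573.
μ = 3.761 − (-1.645)·0.573 = 4.704.
E[T] = exp(μ + σ²/2) = exp(4.704 + 0.1642) = 130 minutes.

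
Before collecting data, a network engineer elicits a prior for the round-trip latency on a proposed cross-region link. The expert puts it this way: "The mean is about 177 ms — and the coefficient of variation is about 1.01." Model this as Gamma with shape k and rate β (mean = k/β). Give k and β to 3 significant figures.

For Gamma(k, rate β): mean = k/β, variance = k/β², so CV = 1/√k.
CV = 1.01, hence k = 1/CV² = 0.98.
Then β = k/mean = 0.98/177 = 0.00554.

k ≈ 0.98, β ≈ 0.00554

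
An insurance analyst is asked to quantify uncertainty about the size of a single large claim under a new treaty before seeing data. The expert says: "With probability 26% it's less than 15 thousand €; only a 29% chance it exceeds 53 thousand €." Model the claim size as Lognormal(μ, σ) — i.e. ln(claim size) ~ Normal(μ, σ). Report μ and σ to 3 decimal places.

If T ~ Lognormal(μ,σ) then ln T ~ Normal(μ,σ), so the p-quantile of ln T is μ + z_p·σ.
ln(15) = 2.708 and ln(53) = 3.97; z_{0.26} = -0.6433, z_{0.71} = 0.5534.
σ = (3.97 − 2.708)/(0.5534 − (-0.6433)) = 1.055.
μ = 2.708 − (-0.6433)·1.055 = 3.387.

μ ≈ 3.387, σ ≈ 1.055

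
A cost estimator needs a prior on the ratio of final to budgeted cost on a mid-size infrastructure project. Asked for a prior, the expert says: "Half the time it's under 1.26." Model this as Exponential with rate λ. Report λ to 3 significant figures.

Exponential median = ln 2 / λ, so λ = ln 2 / 1.26 = 0.55.

λ ≈ 0.55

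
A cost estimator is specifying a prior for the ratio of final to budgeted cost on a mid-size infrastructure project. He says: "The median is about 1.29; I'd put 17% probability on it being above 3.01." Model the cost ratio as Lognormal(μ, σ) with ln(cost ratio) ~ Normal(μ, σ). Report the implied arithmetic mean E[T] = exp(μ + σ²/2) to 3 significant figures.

E[T] ≈ 1.91

If T ~ Lognormal(μ,σ) then ln T ~ Normal(μ,σ), so the p-quantile of ln T is μ + z_p·σ.
ln(1.29) = 0.2546 and ln(3.01) = 1.102; z_{0.5} = 0, z_{0.83} = 0.9542.
σ = (1.102 − 0.2546)/(0.9542 − (0)) = 0.888.
μ = 0.2546 − (0)·0.888 = 0.255.
E[T] = exp(μ + σ²/2) = exp(0.255 + 0.3943) = 1.91.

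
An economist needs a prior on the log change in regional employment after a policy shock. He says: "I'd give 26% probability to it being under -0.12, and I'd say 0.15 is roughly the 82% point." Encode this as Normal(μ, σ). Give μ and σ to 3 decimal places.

μ = -0.009, σ = 0.173

For Normal(μ,σ), the p-quantile is μ + z_p·σ. Here z_{0.26} = -0.6433, z_{0.82} = 0.9154.
So -0.12 = μ − 0.6433σ and 0.15 = μ + 0.9154σ.
Subtracting: σ = (0.15 − -0.12)/(0.9154 − (-0.6433)) = 0.173.
Then μ = -0.12 − (-0.6433)·0.173 = -0.009.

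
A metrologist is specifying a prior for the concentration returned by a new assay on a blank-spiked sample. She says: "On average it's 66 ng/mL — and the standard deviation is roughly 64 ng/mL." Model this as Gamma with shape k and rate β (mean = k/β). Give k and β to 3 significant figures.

k ≈ 1.06, β ≈ 0.0161

For Gamma(k, rate β): mean = k/β, variance = k/β², so CV = 1/√k.
CV = SD/mean = 64/66 = 0.9697, hence k = 1/CV² = 1.06.
Then β = k/mean = 1.06/66 = 0.0161.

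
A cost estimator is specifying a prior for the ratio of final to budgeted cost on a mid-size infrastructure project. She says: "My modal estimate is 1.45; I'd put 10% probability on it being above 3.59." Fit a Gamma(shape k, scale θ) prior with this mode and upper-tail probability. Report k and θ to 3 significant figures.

k ≈ 3.34, θ ≈ 0.62

Gamma(k,θ) with k>1 has mode (k−1)θ, so θ = 1.45/(k−1).
Need P(X < 3.59) = 0.9 with θ tied to k this way. Start at k = 2, θ = 1.45: P(X<3.59) ≈ 0.708.
Too low — raise k to concentrate. Iterating converges to k ≈ 3.34.
Then θ = 1.45/(3.34−1) ≈ 0.62.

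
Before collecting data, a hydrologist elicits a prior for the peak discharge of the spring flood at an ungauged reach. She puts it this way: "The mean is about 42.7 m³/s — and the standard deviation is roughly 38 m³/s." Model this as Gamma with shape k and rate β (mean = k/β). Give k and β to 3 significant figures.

For Gamma(k, rate β): mean = k/β, variance = k/β², so CV = 1/√k.
CV = SD/mean = 38/42.7 = 0.8899, hence k = 1/CV² = 1.26.
Then β = k/mean = 1.26/42.7 = 0.0296.

k ≈ 1.26, β ≈ 0.0296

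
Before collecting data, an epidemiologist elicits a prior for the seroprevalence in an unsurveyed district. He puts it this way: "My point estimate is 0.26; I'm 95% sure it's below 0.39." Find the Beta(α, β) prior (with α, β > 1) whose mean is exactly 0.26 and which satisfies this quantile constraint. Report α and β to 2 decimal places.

α ≈ 8.81, β ≈ 25.08

With mean 0.26 fixed, write α = 0.26s, β = 0.74s where s = α+β.
Need P(θ < 0.39) = 0.95 under Beta(0.26s, 0.74s). Normal approximation: (q−m)/√(m(1−m)/s) ≈ z_{0.95} = 1.64, so s ≈ 0.26·0.74·(1.64)²/(0.39−0.26)² = 30.8.
At s = 30.8: P(θ<0.39) ≈ 0.942. Adjusting to match 0.95 gives s ≈ 33.90.
So α = 0.26·33.90 ≈ 8.81, β = 0.74·33.90 ≈ 25.08.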